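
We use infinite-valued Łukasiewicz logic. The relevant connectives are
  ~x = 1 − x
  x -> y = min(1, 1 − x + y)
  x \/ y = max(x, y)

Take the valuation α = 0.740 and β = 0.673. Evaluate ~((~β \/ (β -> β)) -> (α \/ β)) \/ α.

~β = 1 − 0.673 = 0.327
β -> β = min(1, 1 − 0.673 + 0.673) = min(1, 1.000) = 1.000
~β \/ (β -> β) = max(0.327, 1.000) = 1.000
α \/ β = max(0.740, 0.673) = 0.740
(~β \/ (β -> β)) -> (α \/ β) = min(1, 1 − 1.000 + 0.740) = min(1, 0.740) = 0.740
~((~β \/ (β -> β)) -> (α \/ β)) = 1 − 0.740 = 0.260
~((~β \/ (β -> β)) -> (α \/ β)) \/ α = max(0.260, 0.740) = 0.740

0.740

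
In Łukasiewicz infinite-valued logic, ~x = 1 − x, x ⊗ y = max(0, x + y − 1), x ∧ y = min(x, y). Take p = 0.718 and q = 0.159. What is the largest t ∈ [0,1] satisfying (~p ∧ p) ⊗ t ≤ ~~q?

~p = 1 − 0.718 = 0.282
~p ∧ p = min(0.282, 0.718) = 0.282
So the left factor is ~p ∧ p = 0.282.
~q = 1 − 0.159 = 0.841
~~q = 1 − 0.841 = 0.159
So the right-hand bound is ~~q = 0.159.
The residuum of the Łukasiewicz t-norm gives the supremum: min(1, 1 − 0.282 + 0.159).
1 − 0.282 + 0.159 = 0.877, so t = min(1, 0.877) = 0.877.
Check: 0.282 ⊗ 0.877 = max(0, 0.159) = 0.159 ≤ 0.159.

0.877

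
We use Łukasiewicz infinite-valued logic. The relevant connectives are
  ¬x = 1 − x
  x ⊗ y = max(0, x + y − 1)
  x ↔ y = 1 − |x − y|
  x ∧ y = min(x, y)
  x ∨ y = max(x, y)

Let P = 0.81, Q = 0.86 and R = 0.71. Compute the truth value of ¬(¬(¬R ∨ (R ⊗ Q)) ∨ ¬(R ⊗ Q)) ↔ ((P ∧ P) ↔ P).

¬R = 1 − 0.71 = 0.29
R ⊗ Q = max(0, 0.71 + 0.86 − 1) = max(0, 0.57) = 0.57
¬R ∨ (R ⊗ Q) = max(0.29, 0.57) = 0.57
¬(¬R ∨ (R ⊗ Q)) = 1 − 0.57 = 0.43
¬(R ⊗ Q) = 1 − 0.57 = 0.43
¬(¬R ∨ (R ⊗ Q)) ∨ ¬(R ⊗ Q) = max(0.43, 0.43) = 0.43
¬(¬(¬R ∨ (R ⊗ Q)) ∨ ¬(R ⊗ Q)) = 1 − 0.43 = 0.57
P ∧ P = min(0.81, 0.81) = 0.81
(P ∧ P) ↔ P = 1 − |0.81 − 0.81| = 1 − 0.00 = 1.00
¬(¬(¬R ∨ (R ⊗ Q)) ∨ ¬(R ⊗ Q)) ↔ ((P ∧ P) ↔ P) = 1 − |0.57 − 1.00| = 1 − 0.43 = 0.57

0.57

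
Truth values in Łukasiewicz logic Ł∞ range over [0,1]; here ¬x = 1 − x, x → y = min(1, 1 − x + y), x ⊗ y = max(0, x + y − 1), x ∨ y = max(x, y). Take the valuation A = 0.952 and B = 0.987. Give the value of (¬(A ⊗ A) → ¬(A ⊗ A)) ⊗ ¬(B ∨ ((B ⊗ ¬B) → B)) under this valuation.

0.000

A ⊗ A = max(0, 0.952 + 0.952 − 1) = max(0, 0.904) = 0.904
¬(A ⊗ A) = 1 − 0.904 = 0.096
¬(A ⊗ A) → ¬(A ⊗ A) = min(1, 1 − 0.096 + 0.096) = min(1, 1.000) = 1.000
¬B = 1 − 0.987 = 0.013
B ⊗ ¬B = max(0, 0.987 + 0.013 − 1) = max(0, 0.000) = 0.000
(B ⊗ ¬B) → B = min(1, 1 − 0.000 + 0.987) = min(1, 1.987) = 1.000
B ∨ ((B ⊗ ¬B) → B) = max(0.987, 1.000) = 1.000
¬(B ∨ ((B ⊗ ¬B) → B)) = 1 − 1.000 = 0.000
(¬(A ⊗ A) → ¬(A ⊗ A)) ⊗ ¬(B ∨ ((B ⊗ ¬B) → B)) = max(0, 1.000 + 0.000 − 1) = max(0, 0.000) = 0.000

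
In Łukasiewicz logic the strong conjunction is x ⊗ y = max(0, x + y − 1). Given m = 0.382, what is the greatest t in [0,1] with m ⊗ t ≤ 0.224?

0.842

The residuum of the Łukasiewicz t-norm gives the supremum: min(1, 1 − 0.382 + 0.224).
1 − 0.382 + 0.224 = 0.842, so t = min(1, 0.842) = 0.842.
Check: 0.382 ⊗ 0.842 = max(0, 0.224) = 0.224 ≤ 0.224.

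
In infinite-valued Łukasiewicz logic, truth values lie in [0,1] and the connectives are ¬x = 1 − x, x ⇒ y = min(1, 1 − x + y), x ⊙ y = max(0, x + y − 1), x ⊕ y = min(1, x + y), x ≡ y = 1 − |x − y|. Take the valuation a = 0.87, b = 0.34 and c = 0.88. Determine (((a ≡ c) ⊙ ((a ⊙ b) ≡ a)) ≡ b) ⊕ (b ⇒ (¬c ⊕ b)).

1.00

a ≡ c = 1 − |0.87 − 0.88| = 1 − 0.01 = 0.99
a ⊙ b = max(0, 0.87 + 0.34 − 1) = max(0, 0.21) = 0.21
(a ⊙ b) ≡ a = 1 − |0.21 − 0.87| = 1 − 0.66 = 0.34
(a ≡ c) ⊙ ((a ⊙ b) ≡ a) = max(0, 0.99 + 0.34 − 1) = max(0, 0.33) = 0.33
((a ≡ c) ⊙ ((a ⊙ b) ≡ a)) ≡ b = 1 − |0.33 − 0.34| = 1 − 0.01 = 0.99
¬c = 1 − 0.88 = 0.12
¬c ⊕ b = min(1, 0.12 + 0.34) = min(1, 0.46) = 0.46
b ⇒ (¬c ⊕ b) = min(1, 1 − 0.34 + 0.46) = min(1, 1.12) = 1.00
(((a ≡ c) ⊙ ((a ⊙ b) ≡ a)) ≡ b) ⊕ (b ⇒ (¬c ⊕ b)) = min(1, 0.99 + 1.00) = min(1, 1.99) = 1.00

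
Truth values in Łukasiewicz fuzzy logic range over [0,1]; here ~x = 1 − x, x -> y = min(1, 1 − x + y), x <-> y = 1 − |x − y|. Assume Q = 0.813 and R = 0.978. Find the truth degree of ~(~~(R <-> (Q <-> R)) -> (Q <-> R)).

0.022

Q <-> R = 1 − |0.813 − 0.978| = 1 − 0.165 = 0.835
R <-> (Q <-> R) = 1 − |0.978 − 0.835| = 1 − 0.143 = 0.857
~(R <-> (Q <-> R)) = 1 − 0.857 = 0.143
~~(R <-> (Q <-> R)) = 1 − 0.143 = 0.857
~~(R <-> (Q <-> R)) -> (Q <-> R) = min(1, 1 − 0.857 + 0.835) = min(1, 0.978) = 0.978
~(~~(R <-> (Q <-> R)) -> (Q <-> R)) = 1 − 0.978 = 0.022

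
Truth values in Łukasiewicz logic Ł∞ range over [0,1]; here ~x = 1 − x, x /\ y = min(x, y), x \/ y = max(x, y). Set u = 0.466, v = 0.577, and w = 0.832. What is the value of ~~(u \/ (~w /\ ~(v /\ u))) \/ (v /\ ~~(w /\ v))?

~w = 1 − 0.832 = 0.168
v /\ u = min(0.577, 0.466) = 0.466
~(v /\ u) = 1 − 0.466 = 0.534
~w /\ ~(v /\ u) = min(0.168, 0.534) = 0.168
u \/ (~w /\ ~(v /\ u)) = max(0.466, 0.168) = 0.466
~(u \/ (~w /\ ~(v /\ u))) = 1 − 0.466 = 0.534
~~(u \/ (~w /\ ~(v /\ u))) = 1 − 0.534 = 0.466
w /\ v = min(0.832, 0.577) = 0.577
~(w /\ v) = 1 − 0.577 = 0.423
~~(w /\ v) = 1 − 0.423 = 0.577
v /\ ~~(w /\ v) = min(0.577, 0.577) = 0.577
~~(u \/ (~w /\ ~(v /\ u))) \/ (v /\ ~~(w /\ v)) = max(0.466, 0.577) = 0.577

0.577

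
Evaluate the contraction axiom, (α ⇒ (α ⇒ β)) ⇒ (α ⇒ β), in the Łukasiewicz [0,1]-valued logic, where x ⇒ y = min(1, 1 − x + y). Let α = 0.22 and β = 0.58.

1.00

α ⇒ β = min(1, 1 − 0.22 + 0.58) = min(1, 1.36) = 1.00
α ⇒ (α ⇒ β) = min(1, 1 − 0.22 + 1.00) = min(1, 1.78) = 1.00
(α ⇒ (α ⇒ β)) ⇒ (α ⇒ β) = min(1, 1 − 1.00 + 1.00) = min(1, 1.00) = 1.00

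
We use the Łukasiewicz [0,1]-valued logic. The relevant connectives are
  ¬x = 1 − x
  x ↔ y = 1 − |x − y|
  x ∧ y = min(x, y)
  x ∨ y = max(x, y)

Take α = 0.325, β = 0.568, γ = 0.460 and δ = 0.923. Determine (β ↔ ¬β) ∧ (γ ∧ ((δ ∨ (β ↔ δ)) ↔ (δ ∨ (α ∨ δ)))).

¬β = 1 − 0.568 = 0.432
β ↔ ¬β = 1 − |0.568 − 0.432| = 1 − 0.136 = 0.864
β ↔ δ = 1 − |0.568 − 0.923| = 1 − 0.355 = 0.645
δ ∨ (β ↔ δ) = max(0.923, 0.645) = 0.923
α ∨ δ = max(0.325, 0.923) = 0.923
δ ∨ (α ∨ δ) = max(0.923, 0.923) = 0.923
(δ ∨ (β ↔ δ)) ↔ (δ ∨ (α ∨ δ)) = 1 − |0.923 − 0.923| = 1 − 0.000 = 1.000
γ ∧ ((δ ∨ (β ↔ δ)) ↔ (δ ∨ (α ∨ δ))) = min(0.460, 1.000) = 0.460
(β ↔ ¬β) ∧ (γ ∧ ((δ ∨ (β ↔ δ)) ↔ (δ ∨ (α ∨ δ)))) = min(0.864, 0.460) = 0.460

0.460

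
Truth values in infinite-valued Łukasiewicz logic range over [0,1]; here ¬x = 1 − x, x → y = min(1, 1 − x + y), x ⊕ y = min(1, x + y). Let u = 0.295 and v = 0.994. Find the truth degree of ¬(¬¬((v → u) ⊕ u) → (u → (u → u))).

0.000

v → u = min(1, 1 − 0.994 + 0.295) = min(1, 0.301) = 0.301
(v → u) ⊕ u = min(1, 0.301 + 0.295) = min(1, 0.596) = 0.596
¬((v → u) ⊕ u) = 1 − 0.596 = 0.404
¬¬((v → u) ⊕ u) = 1 − 0.404 = 0.596
u → u = min(1, 1 − 0.295 + 0.295) = min(1, 1.000) = 1.000
u → (u → u) = min(1, 1 − 0.295 + 1.000) = min(1, 1.705) = 1.000
¬¬((v → u) ⊕ u) → (u → (u → u)) = min(1, 1 − 0.596 + 1.000) = min(1, 1.404) = 1.000
¬(¬¬((v → u) ⊕ u) → (u → (u → u))) = 1 − 1.000 = 0.000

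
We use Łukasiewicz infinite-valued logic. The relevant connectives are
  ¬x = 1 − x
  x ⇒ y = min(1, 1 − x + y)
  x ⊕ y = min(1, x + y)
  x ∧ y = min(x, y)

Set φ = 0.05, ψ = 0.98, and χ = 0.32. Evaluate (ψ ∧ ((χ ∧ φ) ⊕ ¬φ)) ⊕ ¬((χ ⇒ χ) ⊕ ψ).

χ ∧ φ = min(0.32, 0.05) = 0.05
¬φ = 1 − 0.05 = 0.95
(χ ∧ φ) ⊕ ¬φ = min(1, 0.05 + 0.95) = min(1, 1.00) = 1.00
ψ ∧ ((χ ∧ φ) ⊕ ¬φ) = min(0.98, 1.00) = 0.98
χ ⇒ χ = min(1, 1 − 0.32 + 0.32) = min(1, 1.00) = 1.00
(χ ⇒ χ) ⊕ ψ = min(1, 1.00 + 0.98) = min(1, 1.98) = 1.00
¬((χ ⇒ χ) ⊕ ψ) = 1 − 1.00 = 0.00
(ψ ∧ ((χ ∧ φ) ⊕ ¬φ)) ⊕ ¬((χ ⇒ χ) ⊕ ψ) = min(1, 0.98 + 0.00) = min(1, 0.98) = 0.98

0.98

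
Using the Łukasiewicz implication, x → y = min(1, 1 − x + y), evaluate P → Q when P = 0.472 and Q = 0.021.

0.549

P → Q = min(1, 1 − 0.472 + 0.021) = min(1, 0.549) = 0.549
For comparison, the Gödel implication (1 if x ≤ y else y) would give 0.021.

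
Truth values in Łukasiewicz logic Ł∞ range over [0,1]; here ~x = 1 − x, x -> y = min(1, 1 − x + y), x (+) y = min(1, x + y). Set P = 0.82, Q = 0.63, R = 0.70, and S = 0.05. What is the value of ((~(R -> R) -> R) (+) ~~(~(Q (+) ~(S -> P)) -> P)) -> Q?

R -> R = min(1, 1 − 0.70 + 0.70) = min(1, 1.00) = 1.00
~(R -> R) = 1 − 1.00 = 0.00
~(R -> R) -> R = min(1, 1 − 0.00 + 0.70) = min(1, 1.70) = 1.00
S -> P = min(1, 1 − 0.05 + 0.82) = min(1, 1.77) = 1.00
~(S -> P) = 1 − 1.00 = 0.00
Q (+) ~(S -> P) = min(1, 0.63 + 0.00) = min(1, 0.63) = 0.63
~(Q (+) ~(S -> P)) = 1 − 0.63 = 0.37
~(Q (+) ~(S -> P)) -> P = min(1, 1 − 0.37 + 0.82) = min(1, 1.45) = 1.00
~(~(Q (+) ~(S -> P)) -> P) = 1 − 1.00 = 0.00
~~(~(Q (+) ~(S -> P)) -> P) = 1 − 0.00 = 1.00
(~(R -> R) -> R) (+) ~~(~(Q (+) ~(S -> P)) -> P) = min(1, 1.00 + 1.00) = min(1, 2.00) = 1.00
((~(R -> R) -> R) (+) ~~(~(Q (+) ~(S -> P)) -> P)) -> Q = min(1, 1 − 1.00 + 0.63) = min(1, 0.63) = 0.63

0.63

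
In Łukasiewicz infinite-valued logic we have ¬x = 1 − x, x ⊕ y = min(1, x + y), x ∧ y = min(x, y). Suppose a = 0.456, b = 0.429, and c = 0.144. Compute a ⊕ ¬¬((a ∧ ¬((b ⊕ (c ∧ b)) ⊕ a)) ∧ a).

c ∧ b = min(0.144, 0.429) = 0.144
b ⊕ (c ∧ b) = min(1, 0.429 + 0.144) = min(1, 0.573) = 0.573
(b ⊕ (c ∧ b)) ⊕ a = min(1, 0.573 + 0.456) = min(1, 1.029) = 1.000
¬((b ⊕ (c ∧ b)) ⊕ a) = 1 − 1.000 = 0.000
a ∧ ¬((b ⊕ (c ∧ b)) ⊕ a) = min(0.456, 0.000) = 0.000
(a ∧ ¬((b ⊕ (c ∧ b)) ⊕ a)) ∧ a = min(0.000, 0.456) = 0.000
¬((a ∧ ¬((b ⊕ (c ∧ b)) ⊕ a)) ∧ a) = 1 − 0.000 = 1.000
¬¬((a ∧ ¬((b ⊕ (c ∧ b)) ⊕ a)) ∧ a) = 1 − 1.000 = 0.000
a ⊕ ¬¬((a ∧ ¬((b ⊕ (c ∧ b)) ⊕ a)) ∧ a) = min(1, 0.456 + 0.000) = min(1, 0.456) = 0.456

0.456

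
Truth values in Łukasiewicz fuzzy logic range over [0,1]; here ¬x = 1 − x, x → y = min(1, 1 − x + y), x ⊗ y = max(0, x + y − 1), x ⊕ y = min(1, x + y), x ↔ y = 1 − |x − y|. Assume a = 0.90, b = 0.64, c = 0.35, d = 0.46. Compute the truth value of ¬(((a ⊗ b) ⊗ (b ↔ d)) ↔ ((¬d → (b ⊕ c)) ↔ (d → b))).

a ⊗ b = max(0, 0.90 + 0.64 − 1) = max(0, 0.54) = 0.54
b ↔ d = 1 − |0.64 − 0.46| = 1 − 0.18 = 0.82
(a ⊗ b) ⊗ (b ↔ d) = max(0, 0.54 + 0.82 − 1) = max(0, 0.36) = 0.36
¬d = 1 − 0.46 = 0.54
b ⊕ c = min(1, 0.64 + 0.35) = min(1, 0.99) = 0.99
¬d → (b ⊕ c) = min(1, 1 − 0.54 + 0.99) = min(1, 1.45) = 1.00
d → b = min(1, 1 − 0.46 + 0.64) = min(1, 1.18) = 1.00
(¬d → (b ⊕ c)) ↔ (d → b) = 1 − |1.00 − 1.00| = 1 − 0.00 = 1.00
((a ⊗ b) ⊗ (b ↔ d)) ↔ ((¬d → (b ⊕ c)) ↔ (d → b)) = 1 − |0.36 − 1.00| = 1 − 0.64 = 0.36
¬(((a ⊗ b) ⊗ (b ↔ d)) ↔ ((¬d → (b ⊕ c)) ↔ (d → b))) = 1 − 0.36 = 0.64

0.64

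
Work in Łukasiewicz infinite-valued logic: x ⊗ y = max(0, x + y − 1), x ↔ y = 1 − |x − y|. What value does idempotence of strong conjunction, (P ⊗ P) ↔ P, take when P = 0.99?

0.99

P ⊗ P = max(0, 0.99 + 0.99 − 1) = max(0, 0.98) = 0.98
(P ⊗ P) ↔ P = 1 − |0.98 − 0.99| = 1 − 0.01 = 0.99
(The value 0.99 < 1 shows this instance is not satisfied; fails in Ł∞ since a ⊗ a = max(0, 2a−1) ≠ a in general.)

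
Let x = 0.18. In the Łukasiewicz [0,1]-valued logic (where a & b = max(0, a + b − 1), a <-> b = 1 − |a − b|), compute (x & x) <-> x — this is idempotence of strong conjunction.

0.82

x & x = max(0, 0.18 + 0.18 − 1) = max(0, -0.64) = 0.00
(x & x) <-> x = 1 − |0.00 − 0.18| = 1 − 0.18 = 0.82
(The value 0.82 < 1 shows this instance is not satisfied; fails in Ł∞ since a ⊗ a = max(0, 2a−1) ≠ a in general.)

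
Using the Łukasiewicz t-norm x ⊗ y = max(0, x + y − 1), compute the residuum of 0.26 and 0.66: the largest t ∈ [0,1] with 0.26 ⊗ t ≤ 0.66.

1.00

The residuum of the Łukasiewicz t-norm gives the supremum: min(1, 1 − 0.26 + 0.66).
1 − 0.26 + 0.66 = 1.40, so t = min(1, 1.40) = 1.00.
Check: 0.26 ⊗ 1.00 = max(0, 0.26) = 0.26 ≤ 0.66.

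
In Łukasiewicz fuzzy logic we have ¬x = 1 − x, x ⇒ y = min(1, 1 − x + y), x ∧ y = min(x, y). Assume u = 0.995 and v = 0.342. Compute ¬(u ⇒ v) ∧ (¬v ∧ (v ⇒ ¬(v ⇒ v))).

u ⇒ v = min(1, 1 − 0.995 + 0.342) = min(1, 0.347) = 0.347
¬(u ⇒ v) = 1 − 0.347 = 0.653
¬v = 1 − 0.342 = 0.658
v ⇒ v = min(1, 1 − 0.342 + 0.342) = min(1, 1.000) = 1.000
¬(v ⇒ v) = 1 − 1.000 = 0.000
v ⇒ ¬(v ⇒ v) = min(1, 1 − 0.342 + 0.000) = min(1, 0.658) = 0.658
¬v ∧ (v ⇒ ¬(v ⇒ v)) = min(0.658, 0.658) = 0.658
¬(u ⇒ v) ∧ (¬v ∧ (v ⇒ ¬(v ⇒ v))) = min(0.653, 0.658) = 0.653

0.653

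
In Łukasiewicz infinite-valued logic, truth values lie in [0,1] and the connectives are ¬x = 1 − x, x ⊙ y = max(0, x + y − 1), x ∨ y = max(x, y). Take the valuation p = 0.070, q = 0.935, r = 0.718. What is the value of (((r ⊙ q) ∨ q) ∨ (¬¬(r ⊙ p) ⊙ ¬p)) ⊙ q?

r ⊙ q = max(0, 0.718 + 0.935 − 1) = max(0, 0.653) = 0.653
(r ⊙ q) ∨ q = max(0.653, 0.935) = 0.935
r ⊙ p = max(0, 0.718 + 0.070 − 1) = max(0, -0.212) = 0.000
¬(r ⊙ p) = 1 − 0.000 = 1.000
¬¬(r ⊙ p) = 1 − 1.000 = 0.000
¬p = 1 − 0.070 = 0.930
¬¬(r ⊙ p) ⊙ ¬p = max(0, 0.000 + 0.930 − 1) = max(0, -0.070) = 0.000
((r ⊙ q) ∨ q) ∨ (¬¬(r ⊙ p) ⊙ ¬p) = max(0.935, 0.000) = 0.935
(((r ⊙ q) ∨ q) ∨ (¬¬(r ⊙ p) ⊙ ¬p)) ⊙ q = max(0, 0.935 + 0.935 − 1) = max(0, 0.870) = 0.870

0.870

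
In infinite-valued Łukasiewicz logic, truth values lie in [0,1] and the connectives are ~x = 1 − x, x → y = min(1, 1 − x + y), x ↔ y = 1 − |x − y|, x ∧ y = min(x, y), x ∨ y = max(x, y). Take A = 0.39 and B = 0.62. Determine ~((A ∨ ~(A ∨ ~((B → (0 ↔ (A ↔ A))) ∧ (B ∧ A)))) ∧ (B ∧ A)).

A ↔ A = 1 − |0.39 − 0.39| = 1 − 0.00 = 1.00
0 ↔ (A ↔ A) = 1 − |0.00 − 1.00| = 1 − 1.00 = 0.00
B → (0 ↔ (A ↔ A)) = min(1, 1 − 0.62 + 0.00) = min(1, 0.38) = 0.38
B ∧ A = min(0.62, 0.39) = 0.39
(B → (0 ↔ (A ↔ A))) ∧ (B ∧ A) = min(0.38, 0.39) = 0.38
~((B → (0 ↔ (A ↔ A))) ∧ (B ∧ A)) = 1 − 0.38 = 0.62
A ∨ ~((B → (0 ↔ (A ↔ A))) ∧ (B ∧ A)) = max(0.39, 0.62) = 0.62
~(A ∨ ~((B → (0 ↔ (A ↔ A))) ∧ (B ∧ A))) = 1 − 0.62 = 0.38
A ∨ ~(A ∨ ~((B → (0 ↔ (A ↔ A))) ∧ (B ∧ A))) = max(0.39, 0.38) = 0.39
(A ∨ ~(A ∨ ~((B → (0 ↔ (A ↔ A))) ∧ (B ∧ A)))) ∧ (B ∧ A) = min(0.39, 0.39) = 0.39
~((A ∨ ~(A ∨ ~((B → (0 ↔ (A ↔ A))) ∧ (B ∧ A)))) ∧ (B ∧ A)) = 1 − 0.39 = 0.61

0.61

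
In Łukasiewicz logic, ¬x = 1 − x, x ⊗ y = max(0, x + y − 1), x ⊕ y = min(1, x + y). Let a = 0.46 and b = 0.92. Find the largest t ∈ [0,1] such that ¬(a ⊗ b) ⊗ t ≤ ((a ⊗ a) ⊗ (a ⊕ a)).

0.38

a ⊗ b = max(0, 0.46 + 0.92 − 1) = max(0, 0.38) = 0.38
¬(a ⊗ b) = 1 − 0.38 = 0.62
So the left factor is ¬(a ⊗ b) = 0.62.
a ⊗ a = max(0, 0.46 + 0.46 − 1) = max(0, -0.08) = 0.00
a ⊕ a = min(1, 0.46 + 0.46) = min(1, 0.92) = 0.92
(a ⊗ a) ⊗ (a ⊕ a) = max(0, 0.00 + 0.92 − 1) = max(0, -0.08) = 0.00
So the right-hand bound is (a ⊗ a) ⊗ (a ⊕ a) = 0.00.
The residuum of the Łukasiewicz t-norm gives the supremum: min(1, 1 − 0.62 + 0.00).
1 − 0.62 + 0.00 = 0.38, so t = min(1, 0.38) = 0.38.
Check: 0.62 ⊗ 0.38 = max(0, 0.00) = 0.00 ≤ 0.00.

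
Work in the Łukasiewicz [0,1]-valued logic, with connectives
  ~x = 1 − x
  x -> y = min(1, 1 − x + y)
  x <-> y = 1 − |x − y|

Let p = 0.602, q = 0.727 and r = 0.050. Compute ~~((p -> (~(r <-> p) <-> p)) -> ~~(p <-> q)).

0.875

r <-> p = 1 − |0.050 − 0.602| = 1 − 0.552 = 0.448
~(r <-> p) = 1 − 0.448 = 0.552
~(r <-> p) <-> p = 1 − |0.552 − 0.602| = 1 − 0.050 = 0.950
p -> (~(r <-> p) <-> p) = min(1, 1 − 0.602 + 0.950) = min(1, 1.348) = 1.000
p <-> q = 1 − |0.602 − 0.727| = 1 − 0.125 = 0.875
~(p <-> q) = 1 − 0.875 = 0.125
~~(p <-> q) = 1 − 0.125 = 0.875
(p -> (~(r <-> p) <-> p)) -> ~~(p <-> q) = min(1, 1 − 1.000 + 0.875) = min(1, 0.875) = 0.875
~((p -> (~(r <-> p) <-> p)) -> ~~(p <-> q)) = 1 − 0.875 = 0.125
~~((p -> (~(r <-> p) <-> p)) -> ~~(p <-> q)) = 1 − 0.125 = 0.875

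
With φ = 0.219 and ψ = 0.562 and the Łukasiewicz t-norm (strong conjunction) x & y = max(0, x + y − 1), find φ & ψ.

0.000

φ & ψ = max(0, 0.219 + 0.562 − 1) = max(0, -0.219) = 0.000
For comparison, the Gödel (minimum) t-norm min(x, y) would give 0.219.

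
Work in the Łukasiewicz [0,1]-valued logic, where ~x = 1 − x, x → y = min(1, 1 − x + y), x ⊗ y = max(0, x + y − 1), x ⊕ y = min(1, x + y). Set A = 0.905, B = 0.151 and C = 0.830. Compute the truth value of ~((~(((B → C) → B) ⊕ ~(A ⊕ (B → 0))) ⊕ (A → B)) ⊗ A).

B → C = min(1, 1 − 0.151 + 0.830) = min(1, 1.679) = 1.000
(B → C) → B = min(1, 1 − 1.000 + 0.151) = min(1, 0.151) = 0.151
B → 0 = min(1, 1 − 0.151 + 0.000) = min(1, 0.849) = 0.849
A ⊕ (B → 0) = min(1, 0.905 + 0.849) = min(1, 1.754) = 1.000
~(A ⊕ (B → 0)) = 1 − 1.000 = 0.000
((B → C) → B) ⊕ ~(A ⊕ (B → 0)) = min(1, 0.151 + 0.000) = min(1, 0.151) = 0.151
~(((B → C) → B) ⊕ ~(A ⊕ (B → 0))) = 1 − 0.151 = 0.849
A → B = min(1, 1 − 0.905 + 0.151) = min(1, 0.246) = 0.246
~(((B → C) → B) ⊕ ~(A ⊕ (B → 0))) ⊕ (A → B) = min(1, 0.849 + 0.246) = min(1, 1.095) = 1.000
(~(((B → C) → B) ⊕ ~(A ⊕ (B → 0))) ⊕ (A → B)) ⊗ A = max(0, 1.000 + 0.905 − 1) = max(0, 0.905) = 0.905
~((~(((B → C) → B) ⊕ ~(A ⊕ (B → 0))) ⊕ (A → B)) ⊗ A) = 1 − 0.905 = 0.095

0.095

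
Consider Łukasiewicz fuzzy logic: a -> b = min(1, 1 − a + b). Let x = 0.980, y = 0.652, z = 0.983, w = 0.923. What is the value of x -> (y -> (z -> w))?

z -> w = min(1, 1 − 0.983 + 0.923) = min(1, 0.940) = 0.940
y -> (z -> w) = min(1, 1 − 0.652 + 0.940) = min(1, 1.288) = 1.000
x -> (y -> (z -> w)) = min(1, 1 − 0.980 + 1.000) = min(1, 1.020) = 1.000

1.000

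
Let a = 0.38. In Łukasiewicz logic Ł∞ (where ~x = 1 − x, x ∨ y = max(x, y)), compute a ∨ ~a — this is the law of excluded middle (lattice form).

0.62

~a = 1 − 0.38 = 0.62
a ∨ ~a = max(0.38, 0.62) = 0.62
(The value 0.62 < 1 shows this instance is not satisfied; not a Ł∞-tautology — its value is max(a, 1−a).)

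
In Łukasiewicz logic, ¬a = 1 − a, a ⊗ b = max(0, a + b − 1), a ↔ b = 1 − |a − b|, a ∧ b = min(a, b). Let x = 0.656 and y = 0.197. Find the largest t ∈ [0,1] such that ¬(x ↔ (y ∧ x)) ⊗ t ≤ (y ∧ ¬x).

0.738

y ∧ x = min(0.197, 0.656) = 0.197
x ↔ (y ∧ x) = 1 − |0.656 − 0.197| = 1 − 0.459 = 0.541
¬(x ↔ (y ∧ x)) = 1 − 0.541 = 0.459
So the left factor is ¬(x ↔ (y ∧ x)) = 0.459.
¬x = 1 − 0.656 = 0.344
y ∧ ¬x = min(0.197, 0.344) = 0.197
So the right-hand bound is y ∧ ¬x = 0.197.
The residuum of the Łukasiewicz t-norm gives the supremum: min(1, 1 − 0.459 + 0.197).
1 − 0.459 + 0.197 = 0.738, so t = min(1, 0.738) = 0.738.
Check: 0.459 ⊗ 0.738 = max(0, 0.197) = 0.197 ≤ 0.197.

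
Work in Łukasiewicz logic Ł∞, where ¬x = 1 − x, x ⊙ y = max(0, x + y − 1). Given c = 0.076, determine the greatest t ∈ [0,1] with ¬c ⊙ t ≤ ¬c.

¬c = 1 − 0.076 = 0.924
So the left factor is ¬c = 0.924.
So the right-hand bound is ¬c = 0.924.
The residuum of the Łukasiewicz t-norm gives the supremum: min(1, 1 − 0.924 + 0.924).
1 − 0.924 + 0.924 = 1.000, so t = min(1, 1.000) = 1.000.
Check: 0.924 ⊙ 1.000 = max(0, 0.924) = 0.924 ≤ 0.924.

1.000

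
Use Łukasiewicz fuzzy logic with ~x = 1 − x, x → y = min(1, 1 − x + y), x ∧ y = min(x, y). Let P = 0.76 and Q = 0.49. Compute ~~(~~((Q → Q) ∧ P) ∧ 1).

Q → Q = min(1, 1 − 0.49 + 0.49) = min(1, 1.00) = 1.00
(Q → Q) ∧ P = min(1.00, 0.76) = 0.76
~((Q → Q) ∧ P) = 1 − 0.76 = 0.24
~~((Q → Q) ∧ P) = 1 − 0.24 = 0.76
~~((Q → Q) ∧ P) ∧ 1 = min(0.76, 1.00) = 0.76
~(~~((Q → Q) ∧ P) ∧ 1) = 1 − 0.76 = 0.24
~~(~~((Q → Q) ∧ P) ∧ 1) = 1 − 0.24 = 0.76

0.76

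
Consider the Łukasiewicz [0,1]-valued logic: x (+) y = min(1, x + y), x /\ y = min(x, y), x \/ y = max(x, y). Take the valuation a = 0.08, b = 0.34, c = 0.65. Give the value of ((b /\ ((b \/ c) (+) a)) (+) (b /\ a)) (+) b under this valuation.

b \/ c = max(0.34, 0.65) = 0.65
(b \/ c) (+) a = min(1, 0.65 + 0.08) = min(1, 0.73) = 0.73
b /\ ((b \/ c) (+) a) = min(0.34, 0.73) = 0.34
b /\ a = min(0.34, 0.08) = 0.08
(b /\ ((b \/ c) (+) a)) (+) (b /\ a) = min(1, 0.34 + 0.08) = min(1, 0.42) = 0.42
((b /\ ((b \/ c) (+) a)) (+) (b /\ a)) (+) b = min(1, 0.42 + 0.34) = min(1, 0.76) = 0.76

0.76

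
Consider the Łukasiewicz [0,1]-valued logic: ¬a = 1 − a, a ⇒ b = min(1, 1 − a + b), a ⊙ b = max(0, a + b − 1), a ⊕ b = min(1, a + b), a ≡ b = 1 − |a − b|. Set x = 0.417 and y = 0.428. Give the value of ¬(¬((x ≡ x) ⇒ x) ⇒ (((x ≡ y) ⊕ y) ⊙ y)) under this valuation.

0.155

x ≡ x = 1 − |0.417 − 0.417| = 1 − 0.000 = 1.000
(x ≡ x) ⇒ x = min(1, 1 − 1.000 + 0.417) = min(1, 0.417) = 0.417
¬((x ≡ x) ⇒ x) = 1 − 0.417 = 0.583
x ≡ y = 1 − |0.417 − 0.428| = 1 − 0.011 = 0.989
(x ≡ y) ⊕ y = min(1, 0.989 + 0.428) = min(1, 1.417) = 1.000
((x ≡ y) ⊕ y) ⊙ y = max(0, 1.000 + 0.428 − 1) = max(0, 0.428) = 0.428
¬((x ≡ x) ⇒ x) ⇒ (((x ≡ y) ⊕ y) ⊙ y) = min(1, 1 − 0.583 + 0.428) = min(1, 0.845) = 0.845
¬(¬((x ≡ x) ⇒ x) ⇒ (((x ≡ y) ⊕ y) ⊙ y)) = 1 − 0.845 = 0.155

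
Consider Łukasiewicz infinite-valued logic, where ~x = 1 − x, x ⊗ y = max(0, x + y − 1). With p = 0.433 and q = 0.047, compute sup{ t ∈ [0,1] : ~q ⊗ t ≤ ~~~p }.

~q = 1 − 0.047 = 0.953
So the left factor is ~q = 0.953.
~p = 1 − 0.433 = 0.567
~~p = 1 − 0.567 = 0.433
~~~p = 1 − 0.433 = 0.567
So the right-hand bound is ~~~p = 0.567.
The residuum of the Łukasiewicz t-norm gives the supremum: min(1, 1 − 0.953 + 0.567).
1 − 0.953 + 0.567 = 0.614, so t = min(1, 0.614) = 0.614.
Check: 0.953 ⊗ 0.614 = max(0, 0.567) = 0.567 ≤ 0.567.

0.614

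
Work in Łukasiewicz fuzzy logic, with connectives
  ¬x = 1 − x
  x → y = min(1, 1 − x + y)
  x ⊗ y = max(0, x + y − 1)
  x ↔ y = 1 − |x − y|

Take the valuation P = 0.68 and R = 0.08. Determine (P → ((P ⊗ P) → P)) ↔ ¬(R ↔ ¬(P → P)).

0.08

P ⊗ P = max(0, 0.68 + 0.68 − 1) = max(0, 0.36) = 0.36
(P ⊗ P) → P = min(1, 1 − 0.36 + 0.68) = min(1, 1.32) = 1.00
P → ((P ⊗ P) → P) = min(1, 1 − 0.68 + 1.00) = min(1, 1.32) = 1.00
P → P = min(1, 1 − 0.68 + 0.68) = min(1, 1.00) = 1.00
¬(P → P) = 1 − 1.00 = 0.00
R ↔ ¬(P → P) = 1 − |0.08 − 0.00| = 1 − 0.08 = 0.92
¬(R ↔ ¬(P → P)) = 1 − 0.92 = 0.08
(P → ((P ⊗ P) → P)) ↔ ¬(R ↔ ¬(P → P)) = 1 − |1.00 − 0.08| = 1 − 0.92 = 0.08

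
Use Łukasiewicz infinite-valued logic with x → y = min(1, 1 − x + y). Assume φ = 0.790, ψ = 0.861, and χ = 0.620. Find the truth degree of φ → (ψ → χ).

0.969

ψ → χ = min(1, 1 − 0.861 + 0.620) = min(1, 0.759) = 0.759
φ → (ψ → χ) = min(1, 1 − 0.790 + 0.759) = min(1, 0.969) = 0.969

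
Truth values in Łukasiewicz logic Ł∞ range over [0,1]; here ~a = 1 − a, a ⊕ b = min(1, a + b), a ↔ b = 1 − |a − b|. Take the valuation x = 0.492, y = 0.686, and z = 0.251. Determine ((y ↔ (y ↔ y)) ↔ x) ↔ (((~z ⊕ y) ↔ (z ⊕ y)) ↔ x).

y ↔ y = 1 − |0.686 − 0.686| = 1 − 0.000 = 1.000
y ↔ (y ↔ y) = 1 − |0.686 − 1.000| = 1 − 0.314 = 0.686
(y ↔ (y ↔ y)) ↔ x = 1 − |0.686 − 0.492| = 1 − 0.194 = 0.806
~z = 1 − 0.251 = 0.749
~z ⊕ y = min(1, 0.749 + 0.686) = min(1, 1.435) = 1.000
z ⊕ y = min(1, 0.251 + 0.686) = min(1, 0.937) = 0.937
(~z ⊕ y) ↔ (z ⊕ y) = 1 − |1.000 − 0.937| = 1 − 0.063 = 0.937
((~z ⊕ y) ↔ (z ⊕ y)) ↔ x = 1 − |0.937 − 0.492| = 1 − 0.445 = 0.555
((y ↔ (y ↔ y)) ↔ x) ↔ (((~z ⊕ y) ↔ (z ⊕ y)) ↔ x) = 1 − |0.806 − 0.555| = 1 − 0.251 = 0.749

0.749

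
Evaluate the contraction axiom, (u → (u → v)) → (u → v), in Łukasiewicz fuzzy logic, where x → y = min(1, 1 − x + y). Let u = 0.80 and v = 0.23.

u → v = min(1, 1 − 0.80 + 0.23) = min(1, 0.43) = 0.43
u → (u → v) = min(1, 1 − 0.80 + 0.43) = min(1, 0.63) = 0.63
(u → (u → v)) → (u → v) = min(1, 1 − 0.63 + 0.43) = min(1, 0.80) = 0.80
(The value 0.80 < 1 shows this instance is not satisfied; fails in Ł∞ (the t-norm is not idempotent).)

0.80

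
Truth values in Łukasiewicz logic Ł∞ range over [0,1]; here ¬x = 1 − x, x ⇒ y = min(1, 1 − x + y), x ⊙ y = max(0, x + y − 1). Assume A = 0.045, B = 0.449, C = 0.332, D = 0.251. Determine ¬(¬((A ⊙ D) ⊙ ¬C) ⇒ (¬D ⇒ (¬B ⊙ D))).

0.749

A ⊙ D = max(0, 0.045 + 0.251 − 1) = max(0, -0.704) = 0.000
¬C = 1 − 0.332 = 0.668
(A ⊙ D) ⊙ ¬C = max(0, 0.000 + 0.668 − 1) = max(0, -0.332) = 0.000
¬((A ⊙ D) ⊙ ¬C) = 1 − 0.000 = 1.000
¬D = 1 − 0.251 = 0.749
¬B = 1 − 0.449 = 0.551
¬B ⊙ D = max(0, 0.551 + 0.251 − 1) = max(0, -0.198) = 0.000
¬D ⇒ (¬B ⊙ D) = min(1, 1 − 0.749 + 0.000) = min(1, 0.251) = 0.251
¬((A ⊙ D) ⊙ ¬C) ⇒ (¬D ⇒ (¬B ⊙ D)) = min(1, 1 − 1.000 + 0.251) = min(1, 0.251) = 0.251
¬(¬((A ⊙ D) ⊙ ¬C) ⇒ (¬D ⇒ (¬B ⊙ D))) = 1 − 0.251 = 0.749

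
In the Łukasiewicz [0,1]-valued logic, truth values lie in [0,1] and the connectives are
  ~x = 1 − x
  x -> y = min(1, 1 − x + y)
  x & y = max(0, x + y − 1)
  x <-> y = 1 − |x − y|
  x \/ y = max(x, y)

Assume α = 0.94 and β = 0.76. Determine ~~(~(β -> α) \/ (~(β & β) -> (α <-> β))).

β -> α = min(1, 1 − 0.76 + 0.94) = min(1, 1.18) = 1.00
~(β -> α) = 1 − 1.00 = 0.00
β & β = max(0, 0.76 + 0.76 − 1) = max(0, 0.52) = 0.52
~(β & β) = 1 − 0.52 = 0.48
α <-> β = 1 − |0.94 − 0.76| = 1 − 0.18 = 0.82
~(β & β) -> (α <-> β) = min(1, 1 − 0.48 + 0.82) = min(1, 1.34) = 1.00
~(β -> α) \/ (~(β & β) -> (α <-> β)) = max(0.00, 1.00) = 1.00
~(~(β -> α) \/ (~(β & β) -> (α <-> β))) = 1 − 1.00 = 0.00
~~(~(β -> α) \/ (~(β & β) -> (α <-> β))) = 1 − 0.00 = 1.00

1.00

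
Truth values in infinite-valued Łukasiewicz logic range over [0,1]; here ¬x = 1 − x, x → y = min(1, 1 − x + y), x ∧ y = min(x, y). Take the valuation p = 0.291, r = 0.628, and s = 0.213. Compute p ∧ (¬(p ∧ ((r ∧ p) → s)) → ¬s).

0.291

r ∧ p = min(0.628, 0.291) = 0.291
(r ∧ p) → s = min(1, 1 − 0.291 + 0.213) = min(1, 0.922) = 0.922
p ∧ ((r ∧ p) → s) = min(0.291, 0.922) = 0.291
¬(p ∧ ((r ∧ p) → s)) = 1 − 0.291 = 0.709
¬s = 1 − 0.213 = 0.787
¬(p ∧ ((r ∧ p) → s)) → ¬s = min(1, 1 − 0.709 + 0.787) = min(1, 1.078) = 1.000
p ∧ (¬(p ∧ ((r ∧ p) → s)) → ¬s) = min(0.291, 1.000) = 0.291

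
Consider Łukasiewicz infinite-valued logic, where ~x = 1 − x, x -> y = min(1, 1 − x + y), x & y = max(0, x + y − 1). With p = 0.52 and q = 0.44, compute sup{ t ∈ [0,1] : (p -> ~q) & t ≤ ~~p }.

~q = 1 − 0.44 = 0.56
p -> ~q = min(1, 1 − 0.52 + 0.56) = min(1, 1.04) = 1.00
So the left factor is p -> ~q = 1.00.
~p = 1 − 0.52 = 0.48
~~p = 1 − 0.48 = 0.52
So the right-hand bound is ~~p = 0.52.
The residuum of the Łukasiewicz t-norm gives the supremum: min(1, 1 − 1.00 + 0.52).
1 − 1.00 + 0.52 = 0.52, so t = min(1, 0.52) = 0.52.
Check: 1.00 & 0.52 = max(0, 0.52) = 0.52 ≤ 0.52.

0.52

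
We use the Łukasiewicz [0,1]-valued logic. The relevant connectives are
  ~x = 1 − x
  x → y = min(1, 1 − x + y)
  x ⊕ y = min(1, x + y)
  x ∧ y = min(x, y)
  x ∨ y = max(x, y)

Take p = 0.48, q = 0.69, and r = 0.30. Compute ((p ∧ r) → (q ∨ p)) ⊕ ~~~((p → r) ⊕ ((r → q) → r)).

1.00

p ∧ r = min(0.48, 0.30) = 0.30
q ∨ p = max(0.69, 0.48) = 0.69
(p ∧ r) → (q ∨ p) = min(1, 1 − 0.30 + 0.69) = min(1, 1.39) = 1.00
p → r = min(1, 1 − 0.48 + 0.30) = min(1, 0.82) = 0.82
r → q = min(1, 1 − 0.30 + 0.69) = min(1, 1.39) = 1.00
(r → q) → r = min(1, 1 − 1.00 + 0.30) = min(1, 0.30) = 0.30
(p → r) ⊕ ((r → q) → r) = min(1, 0.82 + 0.30) = min(1, 1.12) = 1.00
~((p → r) ⊕ ((r → q) → r)) = 1 − 1.00 = 0.00
~~((p → r) ⊕ ((r → q) → r)) = 1 − 0.00 = 1.00
~~~((p → r) ⊕ ((r → q) → r)) = 1 − 1.00 = 0.00
((p ∧ r) → (q ∨ p)) ⊕ ~~~((p → r) ⊕ ((r → q) → r)) = min(1, 1.00 + 0.00) = min(1, 1.00) = 1.00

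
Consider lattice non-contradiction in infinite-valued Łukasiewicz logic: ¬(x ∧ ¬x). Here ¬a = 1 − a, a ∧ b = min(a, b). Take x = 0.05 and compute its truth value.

0.95

¬x = 1 − 0.05 = 0.95
x ∧ ¬x = min(0.05, 0.95) = 0.05
¬(x ∧ ¬x) = 1 − 0.05 = 0.95
(The value 0.95 < 1 shows this instance is not satisfied; not a Ł∞-tautology — its value is 1 − min(a, 1−a).)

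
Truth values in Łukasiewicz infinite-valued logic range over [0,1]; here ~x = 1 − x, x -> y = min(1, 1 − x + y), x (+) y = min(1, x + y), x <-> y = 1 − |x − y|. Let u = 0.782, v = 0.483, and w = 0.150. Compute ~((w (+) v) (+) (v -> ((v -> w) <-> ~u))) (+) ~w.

w (+) v = min(1, 0.150 + 0.483) = min(1, 0.633) = 0.633
v -> w = min(1, 1 − 0.483 + 0.150) = min(1, 0.667) = 0.667
~u = 1 − 0.782 = 0.218
(v -> w) <-> ~u = 1 − |0.667 − 0.218| = 1 − 0.449 = 0.551
v -> ((v -> w) <-> ~u) = min(1, 1 − 0.483 + 0.551) = min(1, 1.068) = 1.000
(w (+) v) (+) (v -> ((v -> w) <-> ~u)) = min(1, 0.633 + 1.000) = min(1, 1.633) = 1.000
~((w (+) v) (+) (v -> ((v -> w) <-> ~u))) = 1 − 1.000 = 0.000
~w = 1 − 0.150 = 0.850
~((w (+) v) (+) (v -> ((v -> w) <-> ~u))) (+) ~w = min(1, 0.000 + 0.850) = min(1, 0.850) = 0.850

0.850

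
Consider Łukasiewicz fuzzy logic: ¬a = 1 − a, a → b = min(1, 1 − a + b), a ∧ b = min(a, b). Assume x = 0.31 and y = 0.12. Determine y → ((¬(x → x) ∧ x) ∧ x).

0.88

x → x = min(1, 1 − 0.31 + 0.31) = min(1, 1.00) = 1.00
¬(x → x) = 1 − 1.00 = 0.00
¬(x → x) ∧ x = min(0.00, 0.31) = 0.00
(¬(x → x) ∧ x) ∧ x = min(0.00, 0.31) = 0.00
y → ((¬(x → x) ∧ x) ∧ x) = min(1, 1 − 0.12 + 0.00) = min(1, 0.88) = 0.88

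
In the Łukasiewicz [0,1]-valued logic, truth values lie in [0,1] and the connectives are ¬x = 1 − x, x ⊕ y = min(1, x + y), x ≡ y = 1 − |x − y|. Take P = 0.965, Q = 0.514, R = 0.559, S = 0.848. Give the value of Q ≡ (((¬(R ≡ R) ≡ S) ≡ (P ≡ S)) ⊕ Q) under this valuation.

R ≡ R = 1 − |0.559 − 0.559| = 1 − 0.000 = 1.000
¬(R ≡ R) = 1 − 1.000 = 0.000
¬(R ≡ R) ≡ S = 1 − |0.000 − 0.848| = 1 − 0.848 = 0.152
P ≡ S = 1 − |0.965 − 0.848| = 1 − 0.117 = 0.883
(¬(R ≡ R) ≡ S) ≡ (P ≡ S) = 1 − |0.152 − 0.883| = 1 − 0.731 = 0.269
((¬(R ≡ R) ≡ S) ≡ (P ≡ S)) ⊕ Q = min(1, 0.269 + 0.514) = min(1, 0.783) = 0.783
Q ≡ (((¬(R ≡ R) ≡ S) ≡ (P ≡ S)) ⊕ Q) = 1 − |0.514 − 0.783| = 1 − 0.269 = 0.731

0.731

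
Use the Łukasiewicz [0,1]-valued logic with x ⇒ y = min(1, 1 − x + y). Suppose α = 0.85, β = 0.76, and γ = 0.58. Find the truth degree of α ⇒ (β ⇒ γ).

β ⇒ γ = min(1, 1 − 0.76 + 0.58) = min(1, 0.82) = 0.82
α ⇒ (β ⇒ γ) = min(1, 1 − 0.85 + 0.82) = min(1, 0.97) = 0.97

0.97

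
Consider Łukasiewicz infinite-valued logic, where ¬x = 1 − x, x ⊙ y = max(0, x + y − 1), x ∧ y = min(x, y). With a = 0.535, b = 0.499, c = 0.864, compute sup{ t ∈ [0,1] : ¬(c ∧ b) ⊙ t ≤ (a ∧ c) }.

1.000

c ∧ b = min(0.864, 0.499) = 0.499
¬(c ∧ b) = 1 − 0.499 = 0.501
So the left factor is ¬(c ∧ b) = 0.501.
a ∧ c = min(0.535, 0.864) = 0.535
So the right-hand bound is a ∧ c = 0.535.
The residuum of the Łukasiewicz t-norm gives the supremum: min(1, 1 − 0.501 + 0.535).
1 − 0.501 + 0.535 = 1.034, so t = min(1, 1.034) = 1.000.
Check: 0.501 ⊙ 1.000 = max(0, 0.501) = 0.501 ≤ 0.535.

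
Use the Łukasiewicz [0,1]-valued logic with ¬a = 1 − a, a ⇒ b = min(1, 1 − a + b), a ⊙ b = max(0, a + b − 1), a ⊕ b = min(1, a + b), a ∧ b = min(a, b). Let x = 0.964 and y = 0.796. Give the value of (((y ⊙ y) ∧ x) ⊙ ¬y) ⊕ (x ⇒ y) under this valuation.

0.832

y ⊙ y = max(0, 0.796 + 0.796 − 1) = max(0, 0.592) = 0.592
(y ⊙ y) ∧ x = min(0.592, 0.964) = 0.592
¬y = 1 − 0.796 = 0.204
((y ⊙ y) ∧ x) ⊙ ¬y = max(0, 0.592 + 0.204 − 1) = max(0, -0.204) = 0.000
x ⇒ y = min(1, 1 − 0.964 + 0.796) = min(1, 0.832) = 0.832
(((y ⊙ y) ∧ x) ⊙ ¬y) ⊕ (x ⇒ y) = min(1, 0.000 + 0.832) = min(1, 0.832) = 0.832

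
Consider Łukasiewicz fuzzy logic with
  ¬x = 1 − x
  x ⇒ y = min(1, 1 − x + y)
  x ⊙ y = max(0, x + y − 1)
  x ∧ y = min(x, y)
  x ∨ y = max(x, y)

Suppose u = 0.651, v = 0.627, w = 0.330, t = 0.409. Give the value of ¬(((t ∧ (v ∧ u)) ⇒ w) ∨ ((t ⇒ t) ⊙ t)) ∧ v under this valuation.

v ∧ u = min(0.627, 0.651) = 0.627
t ∧ (v ∧ u) = min(0.409, 0.627) = 0.409
(t ∧ (v ∧ u)) ⇒ w = min(1, 1 − 0.409 + 0.330) = min(1, 0.921) = 0.921
t ⇒ t = min(1, 1 − 0.409 + 0.409) = min(1, 1.000) = 1.000
(t ⇒ t) ⊙ t = max(0, 1.000 + 0.409 − 1) = max(0, 0.409) = 0.409
((t ∧ (v ∧ u)) ⇒ w) ∨ ((t ⇒ t) ⊙ t) = max(0.921, 0.409) = 0.921
¬(((t ∧ (v ∧ u)) ⇒ w) ∨ ((t ⇒ t) ⊙ t)) = 1 − 0.921 = 0.079
¬(((t ∧ (v ∧ u)) ⇒ w) ∨ ((t ⇒ t) ⊙ t)) ∧ v = min(0.079, 0.627) = 0.079

0.079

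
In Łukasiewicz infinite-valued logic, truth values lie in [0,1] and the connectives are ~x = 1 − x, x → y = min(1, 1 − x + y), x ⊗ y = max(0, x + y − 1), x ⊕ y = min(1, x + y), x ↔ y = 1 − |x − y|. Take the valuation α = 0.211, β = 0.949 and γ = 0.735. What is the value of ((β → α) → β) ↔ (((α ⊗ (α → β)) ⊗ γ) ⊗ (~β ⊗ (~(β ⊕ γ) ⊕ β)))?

β → α = min(1, 1 − 0.949 + 0.211) = min(1, 0.262) = 0.262
(β → α) → β = min(1, 1 − 0.262 + 0.949) = min(1, 1.687) = 1.000
α → β = min(1, 1 − 0.211 + 0.949) = min(1, 1.738) = 1.000
α ⊗ (α → β) = max(0, 0.211 + 1.000 − 1) = max(0, 0.211) = 0.211
(α ⊗ (α → β)) ⊗ γ = max(0, 0.211 + 0.735 − 1) = max(0, -0.054) = 0.000
~β = 1 − 0.949 = 0.051
β ⊕ γ = min(1, 0.949 + 0.735) = min(1, 1.684) = 1.000
~(β ⊕ γ) = 1 − 1.000 = 0.000
~(β ⊕ γ) ⊕ β = min(1, 0.000 + 0.949) = min(1, 0.949) = 0.949
~β ⊗ (~(β ⊕ γ) ⊕ β) = max(0, 0.051 + 0.949 − 1) = max(0, 0.000) = 0.000
((α ⊗ (α → β)) ⊗ γ) ⊗ (~β ⊗ (~(β ⊕ γ) ⊕ β)) = max(0, 0.000 + 0.000 − 1) = max(0, -1.000) = 0.000
((β → α) → β) ↔ (((α ⊗ (α → β)) ⊗ γ) ⊗ (~β ⊗ (~(β ⊕ γ) ⊕ β))) = 1 − |1.000 − 0.000| = 1 − 1.000 = 0.000

0.000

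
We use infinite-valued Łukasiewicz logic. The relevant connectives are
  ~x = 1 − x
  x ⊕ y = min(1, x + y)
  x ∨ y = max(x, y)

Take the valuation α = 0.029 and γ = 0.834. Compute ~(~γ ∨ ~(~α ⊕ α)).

0.834

~γ = 1 − 0.834 = 0.166
~α = 1 − 0.029 = 0.971
~α ⊕ α = min(1, 0.971 + 0.029) = min(1, 1.000) = 1.000
~(~α ⊕ α) = 1 − 1.000 = 0.000
~γ ∨ ~(~α ⊕ α) = max(0.166, 0.000) = 0.166
~(~γ ∨ ~(~α ⊕ α)) = 1 − 0.166 = 0.834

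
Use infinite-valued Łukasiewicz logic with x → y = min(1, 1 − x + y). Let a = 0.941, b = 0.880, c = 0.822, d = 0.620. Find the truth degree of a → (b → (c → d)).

0.977

c → d = min(1, 1 − 0.822 + 0.620) = min(1, 0.798) = 0.798
b → (c → d) = min(1, 1 − 0.880 + 0.798) = min(1, 0.918) = 0.918
a → (b → (c → d)) = min(1, 1 − 0.941 + 0.918) = min(1, 0.977) = 0.977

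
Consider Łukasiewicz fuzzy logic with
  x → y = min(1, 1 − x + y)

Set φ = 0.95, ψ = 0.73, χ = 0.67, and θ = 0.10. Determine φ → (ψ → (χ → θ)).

χ → θ = min(1, 1 − 0.67 + 0.10) = min(1, 0.43) = 0.43
ψ → (χ → θ) = min(1, 1 − 0.73 + 0.43) = min(1, 0.70) = 0.70
φ → (ψ → (χ → θ)) = min(1, 1 − 0.95 + 0.70) = min(1, 0.75) = 0.75

0.75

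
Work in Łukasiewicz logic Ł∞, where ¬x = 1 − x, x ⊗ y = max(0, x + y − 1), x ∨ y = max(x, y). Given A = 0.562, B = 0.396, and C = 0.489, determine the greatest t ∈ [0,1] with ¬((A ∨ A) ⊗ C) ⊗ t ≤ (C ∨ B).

A ∨ A = max(0.562, 0.562) = 0.562
(A ∨ A) ⊗ C = max(0, 0.562 + 0.489 − 1) = max(0, 0.051) = 0.051
¬((A ∨ A) ⊗ C) = 1 − 0.051 = 0.949
So the left factor is ¬((A ∨ A) ⊗ C) = 0.949.
C ∨ B = max(0.489, 0.396) = 0.489
So the right-hand bound is C ∨ B = 0.489.
The residuum of the Łukasiewicz t-norm gives the supremum: min(1, 1 − 0.949 + 0.489).
1 − 0.949 + 0.489 = 0.540, so t = min(1, 0.540) = 0.540.
Check: 0.949 ⊗ 0.540 = max(0, 0.489) = 0.489 ≤ 0.489.

0.540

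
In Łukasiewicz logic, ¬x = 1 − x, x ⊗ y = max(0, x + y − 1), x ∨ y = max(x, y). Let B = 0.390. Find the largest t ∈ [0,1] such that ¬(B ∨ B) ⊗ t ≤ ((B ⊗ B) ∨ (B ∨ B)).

B ∨ B = max(0.390, 0.390) = 0.390
¬(B ∨ B) = 1 − 0.390 = 0.610
So the left factor is ¬(B ∨ B) = 0.610.
B ⊗ B = max(0, 0.390 + 0.390 − 1) = max(0, -0.220) = 0.000
(B ⊗ B) ∨ (B ∨ B) = max(0.000, 0.390) = 0.390
So the right-hand bound is (B ⊗ B) ∨ (B ∨ B) = 0.390.
The residuum of the Łukasiewicz t-norm gives the supremum: min(1, 1 − 0.610 + 0.390).
1 − 0.610 + 0.390 = 0.780, so t = min(1, 0.780) = 0.780.
Check: 0.610 ⊗ 0.780 = max(0, 0.390) = 0.390 ≤ 0.390.

0.780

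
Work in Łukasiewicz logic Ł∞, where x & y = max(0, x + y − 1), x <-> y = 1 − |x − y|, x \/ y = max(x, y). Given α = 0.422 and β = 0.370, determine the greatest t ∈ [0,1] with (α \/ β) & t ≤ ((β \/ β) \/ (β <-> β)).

1.000

α \/ β = max(0.422, 0.370) = 0.422
So the left factor is α \/ β = 0.422.
β \/ β = max(0.370, 0.370) = 0.370
β <-> β = 1 − |0.370 − 0.370| = 1 − 0.000 = 1.000
(β \/ β) \/ (β <-> β) = max(0.370, 1.000) = 1.000
So the right-hand bound is (β \/ β) \/ (β <-> β) = 1.000.
The residuum of the Łukasiewicz t-norm gives the supremum: min(1, 1 − 0.422 + 1.000).
1 − 0.422 + 1.000 = 1.578, so t = min(1, 1.578) = 1.000.
Check: 0.422 & 1.000 = max(0, 0.422) = 0.422 ≤ 1.000.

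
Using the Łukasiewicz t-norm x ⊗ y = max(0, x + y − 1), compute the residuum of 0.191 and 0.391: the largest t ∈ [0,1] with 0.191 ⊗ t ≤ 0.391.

The residuum of the Łukasiewicz t-norm gives the supremum: min(1, 1 − 0.191 + 0.391).
1 − 0.191 + 0.391 = 1.200, so t = min(1, 1.200) = 1.000.
Check: 0.191 ⊗ 1.000 = max(0, 0.191) = 0.191 ≤ 0.391.

1.000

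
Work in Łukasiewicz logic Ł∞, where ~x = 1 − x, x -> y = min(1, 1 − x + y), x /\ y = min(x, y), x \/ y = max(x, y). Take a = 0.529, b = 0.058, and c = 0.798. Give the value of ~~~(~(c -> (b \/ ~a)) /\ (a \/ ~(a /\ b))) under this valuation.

~a = 1 − 0.529 = 0.471
b \/ ~a = max(0.058, 0.471) = 0.471
c -> (b \/ ~a) = min(1, 1 − 0.798 + 0.471) = min(1, 0.673) = 0.673
~(c -> (b \/ ~a)) = 1 − 0.673 = 0.327
a /\ b = min(0.529, 0.058) = 0.058
~(a /\ b) = 1 − 0.058 = 0.942
a \/ ~(a /\ b) = max(0.529, 0.942) = 0.942
~(c -> (b \/ ~a)) /\ (a \/ ~(a /\ b)) = min(0.327, 0.942) = 0.327
~(~(c -> (b \/ ~a)) /\ (a \/ ~(a /\ b))) = 1 − 0.327 = 0.673
~~(~(c -> (b \/ ~a)) /\ (a \/ ~(a /\ b))) = 1 − 0.673 = 0.327
~~~(~(c -> (b \/ ~a)) /\ (a \/ ~(a /\ b))) = 1 − 0.327 = 0.673

0.673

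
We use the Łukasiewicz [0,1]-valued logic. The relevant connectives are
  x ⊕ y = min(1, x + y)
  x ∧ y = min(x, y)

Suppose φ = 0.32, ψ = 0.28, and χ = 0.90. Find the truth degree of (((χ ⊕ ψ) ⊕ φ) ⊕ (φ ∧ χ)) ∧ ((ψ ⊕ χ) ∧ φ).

0.32

χ ⊕ ψ = min(1, 0.90 + 0.28) = min(1, 1.18) = 1.00
(χ ⊕ ψ) ⊕ φ = min(1, 1.00 + 0.32) = min(1, 1.32) = 1.00
φ ∧ χ = min(0.32, 0.90) = 0.32
((χ ⊕ ψ) ⊕ φ) ⊕ (φ ∧ χ) = min(1, 1.00 + 0.32) = min(1, 1.32) = 1.00
ψ ⊕ χ = min(1, 0.28 + 0.90) = min(1, 1.18) = 1.00
(ψ ⊕ χ) ∧ φ = min(1.00, 0.32) = 0.32
(((χ ⊕ ψ) ⊕ φ) ⊕ (φ ∧ χ)) ∧ ((ψ ⊕ χ) ∧ φ) = min(1.00, 0.32) = 0.32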